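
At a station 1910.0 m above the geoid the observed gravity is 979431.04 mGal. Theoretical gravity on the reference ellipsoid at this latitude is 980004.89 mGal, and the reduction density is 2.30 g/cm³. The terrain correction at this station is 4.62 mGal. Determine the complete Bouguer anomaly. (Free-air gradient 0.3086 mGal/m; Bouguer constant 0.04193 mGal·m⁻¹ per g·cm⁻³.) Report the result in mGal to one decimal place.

-164.0

Free-air correction = 0.3086 × 1910.0 = 589.43 mGal
Free-air anomaly = 979431.04 − 980004.89 + (589.43) = 15.58 mGal
Bouguer slab correction = 0.04193 × 2.30 × 1910.0 = 184.20 mGal
Simple Bouguer anomaly = 15.58 − (184.20) = -168.62 mGal
Complete Bouguer anomaly = -168.62 + 4.62 = -164.00 mGal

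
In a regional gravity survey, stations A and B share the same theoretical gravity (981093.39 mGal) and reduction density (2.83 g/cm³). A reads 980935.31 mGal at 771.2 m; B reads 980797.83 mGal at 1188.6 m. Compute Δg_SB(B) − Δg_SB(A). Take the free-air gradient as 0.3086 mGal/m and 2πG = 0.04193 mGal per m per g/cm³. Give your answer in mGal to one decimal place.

-58.2

Δg_SB(A) = 980935.31 − 981093.39 + 0.3086×771.2 − 0.04193×2.83×771.2 = -11.60 mGal
Δg_SB(B) = 980797.83 − 981093.39 + 0.3086×1188.6 − 0.04193×2.83×1188.6 = -69.80 mGal
Difference = -69.80 − (-11.60) = -58.20 mGal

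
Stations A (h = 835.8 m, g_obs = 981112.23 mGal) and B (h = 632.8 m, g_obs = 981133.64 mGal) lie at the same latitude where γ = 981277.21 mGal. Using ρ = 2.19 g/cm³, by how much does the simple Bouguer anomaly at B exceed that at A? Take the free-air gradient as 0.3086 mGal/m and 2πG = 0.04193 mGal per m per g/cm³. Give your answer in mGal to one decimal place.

Δg_SB(A) = 981112.23 − 981277.21 + 0.3086×835.8 − 0.04193×2.19×835.8 = 16.20 mGal
Δg_SB(B) = 981133.64 − 981277.21 + 0.3086×632.8 − 0.04193×2.19×632.8 = -6.40 mGal
Difference = -6.40 − (16.20) = -22.60 mGal

-22.6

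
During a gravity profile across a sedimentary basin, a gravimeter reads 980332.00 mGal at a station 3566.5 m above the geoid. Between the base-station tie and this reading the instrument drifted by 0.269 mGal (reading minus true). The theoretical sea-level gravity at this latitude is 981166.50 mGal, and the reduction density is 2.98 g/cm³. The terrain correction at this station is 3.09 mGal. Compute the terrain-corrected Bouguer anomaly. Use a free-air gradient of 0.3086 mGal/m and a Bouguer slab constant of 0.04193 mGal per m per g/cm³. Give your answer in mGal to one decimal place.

Drift-corrected reading = 980332.00 − (0.269) = 980331.731 mGal
Free-air correction = 0.3086 × 3566.5 = 1100.62 mGal
Free-air anomaly = 980331.731 − 981166.50 + (1100.62) = 265.851 mGal
Bouguer slab correction = 0.04193 × 2.98 × 3566.5 = 445.64 mGal
Simple Bouguer anomaly = 265.851 − (445.64) = -179.789 mGal
Complete Bouguer anomaly = -179.789 + 3.09 = -176.699 mGal

-176.7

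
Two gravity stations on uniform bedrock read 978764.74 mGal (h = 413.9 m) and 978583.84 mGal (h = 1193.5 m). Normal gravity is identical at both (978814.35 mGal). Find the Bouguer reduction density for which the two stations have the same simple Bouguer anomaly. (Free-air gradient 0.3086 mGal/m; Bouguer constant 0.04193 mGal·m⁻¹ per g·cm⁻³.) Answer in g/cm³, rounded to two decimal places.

Δg_obs = 978583.84 − 978764.74 = -180.90 mGal over Δh = 1193.5 − 413.9 = 779.6 m
Equal Bouguer anomalies ⇒ Δg_obs + (0.3086 − 0.04193ρ)·Δh = 0
0.3086 − 0.04193ρ = −Δg_obs/Δh = 0.23204
ρ = (0.3086 − 0.23204) / 0.04193 = 1.83 g/cm³

1.83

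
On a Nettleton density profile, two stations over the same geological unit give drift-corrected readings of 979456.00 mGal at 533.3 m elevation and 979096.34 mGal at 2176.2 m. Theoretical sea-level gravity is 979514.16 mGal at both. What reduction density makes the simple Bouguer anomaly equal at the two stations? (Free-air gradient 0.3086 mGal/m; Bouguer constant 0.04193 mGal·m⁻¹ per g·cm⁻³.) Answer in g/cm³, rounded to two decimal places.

Δg_obs = 979096.34 − 979456.00 = -359.66 mGal over Δh = 2176.2 − 533.3 = 1642.9 m
Equal Bouguer anomalies ⇒ Δg_obs + (0.3086 − 0.04193ρ)·Δh = 0
0.3086 − 0.04193ρ = −Δg_obs/Δh = 0.21892
ρ = (0.3086 − 0.21892) / 0.04193 = 2.14 g/cm³

2.14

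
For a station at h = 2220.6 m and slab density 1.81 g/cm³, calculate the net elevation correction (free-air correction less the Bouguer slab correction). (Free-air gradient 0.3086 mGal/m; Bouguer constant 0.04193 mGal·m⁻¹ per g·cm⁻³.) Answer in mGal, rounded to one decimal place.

Combined gradient = 0.3086 − 0.04193 × 1.81 = 0.2327067 mGal/m
Combined elevation correction = 0.2327067 × 2220.6 = 516.7 mGal

516.7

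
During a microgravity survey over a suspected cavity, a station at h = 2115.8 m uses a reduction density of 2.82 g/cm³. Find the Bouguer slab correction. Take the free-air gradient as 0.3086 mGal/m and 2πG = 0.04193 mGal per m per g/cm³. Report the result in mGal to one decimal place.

Bouguer slab correction = 0.04193 × 2.82 × 2115.8 = 250.2 mGal

250.2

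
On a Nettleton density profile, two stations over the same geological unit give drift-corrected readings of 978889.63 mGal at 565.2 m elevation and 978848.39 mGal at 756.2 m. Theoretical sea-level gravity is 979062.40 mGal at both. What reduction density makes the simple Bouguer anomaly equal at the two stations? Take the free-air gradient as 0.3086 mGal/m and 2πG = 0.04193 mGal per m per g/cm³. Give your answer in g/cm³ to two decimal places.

2.21

Δg_obs = 978848.39 − 978889.63 = -41.24 mGal over Δh = 756.2 − 565.2 = 191.0 m
Equal Bouguer anomalies ⇒ Δg_obs + (0.3086 − 0.04193ρ)·Δh = 0
0.3086 − 0.04193ρ = −Δg_obs/Δh = 0.21592
ρ = (0.3086 − 0.21592) / 0.04193 = 2.21 g/cm³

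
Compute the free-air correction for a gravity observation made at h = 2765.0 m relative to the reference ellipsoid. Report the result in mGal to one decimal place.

853.3

Free-air correction = 0.3086 × 2765.0 = 853.3 mGal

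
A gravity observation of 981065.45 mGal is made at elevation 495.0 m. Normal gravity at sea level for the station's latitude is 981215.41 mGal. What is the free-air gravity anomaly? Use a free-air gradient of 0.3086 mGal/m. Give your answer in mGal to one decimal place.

Free-air correction = 0.3086 × 495.0 = 152.76 mGal
Free-air anomaly = 981065.45 − 981215.41 + (152.76) = 2.80 mGal

2.8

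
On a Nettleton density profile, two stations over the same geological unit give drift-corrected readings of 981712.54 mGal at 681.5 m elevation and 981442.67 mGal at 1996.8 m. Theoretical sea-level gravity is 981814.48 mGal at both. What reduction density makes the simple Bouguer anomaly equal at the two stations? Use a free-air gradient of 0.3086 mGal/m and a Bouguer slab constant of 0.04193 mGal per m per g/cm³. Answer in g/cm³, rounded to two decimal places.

Δg_obs = 981442.67 − 981712.54 = -269.87 mGal over Δh = 1996.8 − 681.5 = 1315.3 m
Equal Bouguer anomalies ⇒ Δg_obs + (0.3086 − 0.04193ρ)·Δh = 0
0.3086 − 0.04193ρ = −Δg_obs/Δh = 0.20518
ρ = (0.3086 − 0.20518) / 0.04193 = 2.47 g/cm³

2.47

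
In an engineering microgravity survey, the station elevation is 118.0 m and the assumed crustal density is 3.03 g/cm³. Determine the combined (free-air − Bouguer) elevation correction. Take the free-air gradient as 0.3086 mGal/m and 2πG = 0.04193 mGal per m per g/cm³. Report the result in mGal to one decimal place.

21.4

Combined gradient = 0.3086 − 0.04193 × 3.03 = 0.1815521 mGal/m
Combined elevation correction = 0.1815521 × 118.0 = 21.4 mGal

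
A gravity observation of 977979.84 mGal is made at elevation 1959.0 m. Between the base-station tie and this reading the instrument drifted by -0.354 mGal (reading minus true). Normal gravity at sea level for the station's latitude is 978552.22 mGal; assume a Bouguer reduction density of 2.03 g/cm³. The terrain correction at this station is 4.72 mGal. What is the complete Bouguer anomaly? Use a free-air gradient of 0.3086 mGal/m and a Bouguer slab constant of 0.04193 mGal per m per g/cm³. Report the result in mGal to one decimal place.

Drift-corrected reading = 977979.84 − (-0.354) = 977980.194 mGal
Free-air correction = 0.3086 × 1959.0 = 604.55 mGal
Free-air anomaly = 977980.194 − 978552.22 + (604.55) = 32.524 mGal
Bouguer slab correction = 0.04193 × 2.03 × 1959.0 = 166.75 mGal
Simple Bouguer anomaly = 32.524 − (166.75) = -134.226 mGal
Complete Bouguer anomaly = -134.226 + 4.72 = -129.506 mGal

-129.5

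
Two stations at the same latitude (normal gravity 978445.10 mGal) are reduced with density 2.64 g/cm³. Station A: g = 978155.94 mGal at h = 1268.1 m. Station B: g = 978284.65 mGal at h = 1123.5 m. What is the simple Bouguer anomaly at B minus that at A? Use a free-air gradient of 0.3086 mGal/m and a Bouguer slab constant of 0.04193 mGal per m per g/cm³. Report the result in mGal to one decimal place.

Δg_SB(A) = 978155.94 − 978445.10 + 0.3086×1268.1 − 0.04193×2.64×1268.1 = -38.20 mGal
Δg_SB(B) = 978284.65 − 978445.10 + 0.3086×1123.5 − 0.04193×2.64×1123.5 = 61.90 mGal
Difference = 61.90 − (-38.20) = 100.10 mGal

100.1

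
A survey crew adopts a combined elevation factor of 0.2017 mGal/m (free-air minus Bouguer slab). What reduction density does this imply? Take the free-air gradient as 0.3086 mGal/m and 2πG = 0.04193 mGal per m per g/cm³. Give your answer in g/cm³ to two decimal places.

2.55

0.2017 = 0.3086 − 0.04193 × ρ
ρ = (0.3086 − 0.2017) / 0.04193 = 2.55 g/cm³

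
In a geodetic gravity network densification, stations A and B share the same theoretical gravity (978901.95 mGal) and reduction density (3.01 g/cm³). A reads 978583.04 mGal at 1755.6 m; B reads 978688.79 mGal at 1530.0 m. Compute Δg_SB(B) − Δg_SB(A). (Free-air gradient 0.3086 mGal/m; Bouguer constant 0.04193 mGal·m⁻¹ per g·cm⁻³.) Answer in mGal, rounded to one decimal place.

64.6

Δg_SB(A) = 978583.04 − 978901.95 + 0.3086×1755.6 − 0.04193×3.01×1755.6 = 1.30 mGal
Δg_SB(B) = 978688.79 − 978901.95 + 0.3086×1530.0 − 0.04193×3.01×1530.0 = 65.90 mGal
Difference = 65.90 − (1.30) = 64.60 mGal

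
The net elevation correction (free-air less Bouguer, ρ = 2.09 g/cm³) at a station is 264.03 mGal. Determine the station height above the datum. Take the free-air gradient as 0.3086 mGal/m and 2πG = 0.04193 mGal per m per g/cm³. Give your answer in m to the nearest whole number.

1195

Combined gradient = 0.3086 − 0.04193 × 2.09 = 0.2209663 mGal/m
h = 264.03 / 0.2209663 = 1194.89 m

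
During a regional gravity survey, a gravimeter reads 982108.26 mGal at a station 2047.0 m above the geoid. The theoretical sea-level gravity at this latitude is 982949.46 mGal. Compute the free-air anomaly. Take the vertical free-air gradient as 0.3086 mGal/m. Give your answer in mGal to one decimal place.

-209.5

Free-air correction = 0.3086 × 2047.0 = 631.70 mGal
Free-air anomaly = 982108.26 − 982949.46 + (631.70) = -209.50 mGal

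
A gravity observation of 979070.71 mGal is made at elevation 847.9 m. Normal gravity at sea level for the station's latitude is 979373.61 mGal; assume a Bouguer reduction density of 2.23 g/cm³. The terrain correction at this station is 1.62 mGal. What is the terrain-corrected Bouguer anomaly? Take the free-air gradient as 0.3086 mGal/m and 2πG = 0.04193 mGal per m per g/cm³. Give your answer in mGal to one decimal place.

Free-air correction = 0.3086 × 847.9 = 261.66 mGal
Free-air anomaly = 979070.71 − 979373.61 + (261.66) = -41.24 mGal
Bouguer slab correction = 0.04193 × 2.23 × 847.9 = 79.28 mGal
Simple Bouguer anomaly = -41.24 − (79.28) = -120.52 mGal
Complete Bouguer anomaly = -120.52 + 1.62 = -118.90 mGal

-118.9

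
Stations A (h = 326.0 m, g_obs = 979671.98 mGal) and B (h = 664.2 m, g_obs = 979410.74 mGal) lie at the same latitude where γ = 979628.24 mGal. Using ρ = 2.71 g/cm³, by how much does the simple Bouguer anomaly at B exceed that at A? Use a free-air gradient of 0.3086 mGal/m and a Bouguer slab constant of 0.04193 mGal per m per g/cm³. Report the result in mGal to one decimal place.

-195.3

Δg_SB(A) = 979671.98 − 979628.24 + 0.3086×326.0 − 0.04193×2.71×326.0 = 107.30 mGal
Δg_SB(B) = 979410.74 − 979628.24 + 0.3086×664.2 − 0.04193×2.71×664.2 = -88.00 mGal
Difference = -88.00 − (107.30) = -195.30 mGal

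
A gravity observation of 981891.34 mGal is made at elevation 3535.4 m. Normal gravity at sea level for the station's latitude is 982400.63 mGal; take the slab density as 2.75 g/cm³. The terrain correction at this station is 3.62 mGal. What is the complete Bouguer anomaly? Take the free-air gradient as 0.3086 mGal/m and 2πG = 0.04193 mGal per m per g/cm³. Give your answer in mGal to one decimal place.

177.7

Free-air correction = 0.3086 × 3535.4 = 1091.02 mGal
Free-air anomaly = 981891.34 − 982400.63 + (1091.02) = 581.73 mGal
Bouguer slab correction = 0.04193 × 2.75 × 3535.4 = 407.66 mGal
Simple Bouguer anomaly = 581.73 − (407.66) = 174.07 mGal
Complete Bouguer anomaly = 174.07 + 3.62 = 177.69 mGal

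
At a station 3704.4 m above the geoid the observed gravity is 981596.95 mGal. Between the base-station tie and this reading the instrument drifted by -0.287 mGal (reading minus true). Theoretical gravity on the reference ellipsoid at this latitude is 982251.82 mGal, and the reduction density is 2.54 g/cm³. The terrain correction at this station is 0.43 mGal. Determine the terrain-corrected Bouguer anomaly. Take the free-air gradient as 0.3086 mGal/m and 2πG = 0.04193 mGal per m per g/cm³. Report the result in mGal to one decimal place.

94.5

Drift-corrected reading = 981596.95 − (-0.287) = 981597.237 mGal
Free-air correction = 0.3086 × 3704.4 = 1143.18 mGal
Free-air anomaly = 981597.237 − 982251.82 + (1143.18) = 488.597 mGal
Bouguer slab correction = 0.04193 × 2.54 × 3704.4 = 394.53 mGal
Simple Bouguer anomaly = 488.597 − (394.53) = 94.067 mGal
Complete Bouguer anomaly = 94.067 + 0.43 = 94.497 mGal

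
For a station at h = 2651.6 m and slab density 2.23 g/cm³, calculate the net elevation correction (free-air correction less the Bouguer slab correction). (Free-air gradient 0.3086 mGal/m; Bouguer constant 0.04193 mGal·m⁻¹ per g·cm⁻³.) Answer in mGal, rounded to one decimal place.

Combined gradient = 0.3086 − 0.04193 × 2.23 = 0.2150961 mGal/m
Combined elevation correction = 0.2150961 × 2651.6 = 570.3 mGal

570.3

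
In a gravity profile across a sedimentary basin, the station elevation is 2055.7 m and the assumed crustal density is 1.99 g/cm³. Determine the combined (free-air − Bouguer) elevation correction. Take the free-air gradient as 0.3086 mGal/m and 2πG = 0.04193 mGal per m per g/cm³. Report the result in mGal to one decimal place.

462.9

Combined gradient = 0.3086 − 0.04193 × 1.99 = 0.2251593 mGal/m
Combined elevation correction = 0.2251593 × 2055.7 = 462.9 mGal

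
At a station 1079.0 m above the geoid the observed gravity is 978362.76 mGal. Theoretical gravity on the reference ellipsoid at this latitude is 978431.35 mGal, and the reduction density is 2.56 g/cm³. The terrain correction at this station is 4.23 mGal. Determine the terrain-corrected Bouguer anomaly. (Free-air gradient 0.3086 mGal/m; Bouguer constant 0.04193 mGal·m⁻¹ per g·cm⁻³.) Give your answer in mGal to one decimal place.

152.8

Free-air correction = 0.3086 × 1079.0 = 332.98 mGal
Free-air anomaly = 978362.76 − 978431.35 + (332.98) = 264.39 mGal
Bouguer slab correction = 0.04193 × 2.56 × 1079.0 = 115.82 mGal
Simple Bouguer anomaly = 264.39 − (115.82) = 148.57 mGal
Complete Bouguer anomaly = 148.57 + 4.23 = 152.80 mGal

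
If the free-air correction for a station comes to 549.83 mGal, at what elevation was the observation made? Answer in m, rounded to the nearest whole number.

1782

h = 549.83 / 0.3086 = 1781.69 m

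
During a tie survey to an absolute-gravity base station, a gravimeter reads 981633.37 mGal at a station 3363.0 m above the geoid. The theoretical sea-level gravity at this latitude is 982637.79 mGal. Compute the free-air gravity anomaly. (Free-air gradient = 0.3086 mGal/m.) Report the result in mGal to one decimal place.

Free-air correction = 0.3086 × 3363.0 = 1037.82 mGal
Free-air anomaly = 981633.37 − 982637.79 + (1037.82) = 33.40 mGal

33.4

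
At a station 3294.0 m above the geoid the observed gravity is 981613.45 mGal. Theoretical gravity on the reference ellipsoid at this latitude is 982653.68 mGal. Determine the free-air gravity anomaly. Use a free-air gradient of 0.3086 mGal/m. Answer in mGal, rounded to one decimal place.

Free-air correction = 0.3086 × 3294.0 = 1016.53 mGal
Free-air anomaly = 981613.45 − 982653.68 + (1016.53) = -23.70 mGal

-23.7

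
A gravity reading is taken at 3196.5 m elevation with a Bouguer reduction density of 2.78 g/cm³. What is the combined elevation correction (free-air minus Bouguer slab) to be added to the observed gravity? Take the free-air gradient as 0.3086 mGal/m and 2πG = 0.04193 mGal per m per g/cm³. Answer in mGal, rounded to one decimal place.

Combined gradient = 0.3086 − 0.04193 × 2.78 = 0.1920346 mGal/m
Combined elevation correction = 0.1920346 × 3196.5 = 613.8 mGal

613.8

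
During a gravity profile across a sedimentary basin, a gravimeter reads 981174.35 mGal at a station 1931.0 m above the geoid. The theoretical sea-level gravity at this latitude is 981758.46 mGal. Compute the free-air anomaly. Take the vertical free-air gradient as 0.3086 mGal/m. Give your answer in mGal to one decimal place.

Free-air correction = 0.3086 × 1931.0 = 595.91 mGal
Free-air anomaly = 981174.35 − 981758.46 + (595.91) = 11.80 mGal

11.8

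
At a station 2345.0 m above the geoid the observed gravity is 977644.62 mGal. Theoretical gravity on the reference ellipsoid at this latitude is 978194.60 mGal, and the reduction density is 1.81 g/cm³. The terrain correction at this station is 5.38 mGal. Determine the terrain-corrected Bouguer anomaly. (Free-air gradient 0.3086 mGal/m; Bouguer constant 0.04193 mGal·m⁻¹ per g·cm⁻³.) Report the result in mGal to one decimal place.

1.1

Free-air correction = 0.3086 × 2345.0 = 723.67 mGal
Free-air anomaly = 977644.62 − 978194.60 + (723.67) = 173.69 mGal
Bouguer slab correction = 0.04193 × 1.81 × 2345.0 = 177.97 mGal
Simple Bouguer anomaly = 173.69 − (177.97) = -4.28 mGal
Complete Bouguer anomaly = -4.28 + 5.38 = 1.10 mGal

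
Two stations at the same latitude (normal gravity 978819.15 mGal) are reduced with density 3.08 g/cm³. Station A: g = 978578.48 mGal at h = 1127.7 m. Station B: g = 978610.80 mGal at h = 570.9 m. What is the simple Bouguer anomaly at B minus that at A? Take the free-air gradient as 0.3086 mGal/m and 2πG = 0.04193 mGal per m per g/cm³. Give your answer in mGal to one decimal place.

Δg_SB(A) = 978578.48 − 978819.15 + 0.3086×1127.7 − 0.04193×3.08×1127.7 = -38.30 mGal
Δg_SB(B) = 978610.80 − 978819.15 + 0.3086×570.9 − 0.04193×3.08×570.9 = -105.90 mGal
Difference = -105.90 − (-38.30) = -67.60 mGal

-67.6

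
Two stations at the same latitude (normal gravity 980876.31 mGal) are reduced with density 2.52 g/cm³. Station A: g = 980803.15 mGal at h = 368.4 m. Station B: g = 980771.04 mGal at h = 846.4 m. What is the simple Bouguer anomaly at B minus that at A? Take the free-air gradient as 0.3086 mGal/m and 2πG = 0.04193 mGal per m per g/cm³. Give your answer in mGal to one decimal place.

64.9

Δg_SB(A) = 980803.15 − 980876.31 + 0.3086×368.4 − 0.04193×2.52×368.4 = 1.60 mGal
Δg_SB(B) = 980771.04 − 980876.31 + 0.3086×846.4 − 0.04193×2.52×846.4 = 66.50 mGal
Difference = 66.50 − (1.60) = 64.90 mGal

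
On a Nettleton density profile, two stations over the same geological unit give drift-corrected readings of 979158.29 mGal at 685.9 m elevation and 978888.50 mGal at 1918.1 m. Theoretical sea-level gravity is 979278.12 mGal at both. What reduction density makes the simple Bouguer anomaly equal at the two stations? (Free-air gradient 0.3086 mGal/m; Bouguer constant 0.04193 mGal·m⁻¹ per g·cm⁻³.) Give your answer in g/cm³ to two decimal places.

2.14

Δg_obs = 978888.50 − 979158.29 = -269.79 mGal over Δh = 1918.1 − 685.9 = 1232.2 m
Equal Bouguer anomalies ⇒ Δg_obs + (0.3086 − 0.04193ρ)·Δh = 0
0.3086 − 0.04193ρ = −Δg_obs/Δh = 0.21895
ρ = (0.3086 − 0.21895) / 0.04193 = 2.14 g/cm³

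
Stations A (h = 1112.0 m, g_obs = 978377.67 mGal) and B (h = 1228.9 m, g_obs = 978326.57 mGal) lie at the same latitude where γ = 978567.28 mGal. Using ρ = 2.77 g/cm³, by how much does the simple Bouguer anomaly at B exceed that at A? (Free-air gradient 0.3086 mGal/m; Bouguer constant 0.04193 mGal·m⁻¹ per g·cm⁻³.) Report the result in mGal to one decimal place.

-28.6

Δg_SB(A) = 978377.67 − 978567.28 + 0.3086×1112.0 − 0.04193×2.77×1112.0 = 24.40 mGal
Δg_SB(B) = 978326.57 − 978567.28 + 0.3086×1228.9 − 0.04193×2.77×1228.9 = -4.20 mGal
Difference = -4.20 − (24.40) = -28.60 mGal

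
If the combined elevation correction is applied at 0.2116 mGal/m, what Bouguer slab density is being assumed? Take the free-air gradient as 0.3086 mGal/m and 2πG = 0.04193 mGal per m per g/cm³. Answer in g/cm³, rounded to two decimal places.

0.2116 = 0.3086 − 0.04193 × ρ
ρ = (0.3086 − 0.2116) / 0.04193 = 2.31 g/cm³

2.31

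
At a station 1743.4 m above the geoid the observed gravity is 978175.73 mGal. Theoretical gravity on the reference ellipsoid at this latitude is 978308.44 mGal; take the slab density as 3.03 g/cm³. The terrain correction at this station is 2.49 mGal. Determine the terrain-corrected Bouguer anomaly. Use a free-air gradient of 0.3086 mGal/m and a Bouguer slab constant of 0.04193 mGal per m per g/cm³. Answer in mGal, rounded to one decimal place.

186.3

Free-air correction = 0.3086 × 1743.4 = 538.01 mGal
Free-air anomaly = 978175.73 − 978308.44 + (538.01) = 405.30 mGal
Bouguer slab correction = 0.04193 × 3.03 × 1743.4 = 221.50 mGal
Simple Bouguer anomaly = 405.30 − (221.50) = 183.80 mGal
Complete Bouguer anomaly = 183.80 + 2.49 = 186.29 mGal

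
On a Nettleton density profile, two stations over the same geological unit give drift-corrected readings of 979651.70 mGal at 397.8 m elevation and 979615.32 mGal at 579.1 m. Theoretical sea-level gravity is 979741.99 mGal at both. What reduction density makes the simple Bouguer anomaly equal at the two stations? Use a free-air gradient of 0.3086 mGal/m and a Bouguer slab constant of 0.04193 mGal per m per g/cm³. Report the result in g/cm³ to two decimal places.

2.57

Δg_obs = 979615.32 − 979651.70 = -36.38 mGal over Δh = 579.1 − 397.8 = 181.3 m
Equal Bouguer anomalies ⇒ Δg_obs + (0.3086 − 0.04193ρ)·Δh = 0
0.3086 − 0.04193ρ = −Δg_obs/Δh = 0.20066
ρ = (0.3086 − 0.20066) / 0.04193 = 2.57 g/cm³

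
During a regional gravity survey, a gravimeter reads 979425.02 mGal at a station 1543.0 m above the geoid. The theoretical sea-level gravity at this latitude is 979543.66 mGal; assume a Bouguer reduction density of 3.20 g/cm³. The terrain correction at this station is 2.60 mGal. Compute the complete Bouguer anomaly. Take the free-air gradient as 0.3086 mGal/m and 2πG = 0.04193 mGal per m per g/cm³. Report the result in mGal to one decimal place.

153.1

Free-air correction = 0.3086 × 1543.0 = 476.17 mGal
Free-air anomaly = 979425.02 − 979543.66 + (476.17) = 357.53 mGal
Bouguer slab correction = 0.04193 × 3.20 × 1543.0 = 207.03 mGal
Simple Bouguer anomaly = 357.53 − (207.03) = 150.50 mGal
Complete Bouguer anomaly = 150.50 + 2.60 = 153.10 mGal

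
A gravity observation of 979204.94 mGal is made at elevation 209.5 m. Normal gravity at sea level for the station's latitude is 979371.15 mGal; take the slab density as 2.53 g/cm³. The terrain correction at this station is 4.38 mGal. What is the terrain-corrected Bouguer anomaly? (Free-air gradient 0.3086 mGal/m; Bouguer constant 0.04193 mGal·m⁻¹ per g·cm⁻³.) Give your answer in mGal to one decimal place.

Free-air correction = 0.3086 × 209.5 = 64.65 mGal
Free-air anomaly = 979204.94 − 979371.15 + (64.65) = -101.56 mGal
Bouguer slab correction = 0.04193 × 2.53 × 209.5 = 22.22 mGal
Simple Bouguer anomaly = -101.56 − (22.22) = -123.78 mGal
Complete Bouguer anomaly = -123.78 + 4.38 = -119.40 mGal

-119.4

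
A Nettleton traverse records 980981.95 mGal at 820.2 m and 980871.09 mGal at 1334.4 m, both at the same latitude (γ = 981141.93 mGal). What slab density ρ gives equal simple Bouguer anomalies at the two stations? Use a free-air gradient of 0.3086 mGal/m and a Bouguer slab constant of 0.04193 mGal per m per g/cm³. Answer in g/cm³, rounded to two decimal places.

Δg_obs = 980871.09 − 980981.95 = -110.86 mGal over Δh = 1334.4 − 820.2 = 514.2 m
Equal Bouguer anomalies ⇒ Δg_obs + (0.3086 − 0.04193ρ)·Δh = 0
0.3086 − 0.04193ρ = −Δg_obs/Δh = 0.21560
ρ = (0.3086 − 0.21560) / 0.04193 = 2.22 g/cm³

2.22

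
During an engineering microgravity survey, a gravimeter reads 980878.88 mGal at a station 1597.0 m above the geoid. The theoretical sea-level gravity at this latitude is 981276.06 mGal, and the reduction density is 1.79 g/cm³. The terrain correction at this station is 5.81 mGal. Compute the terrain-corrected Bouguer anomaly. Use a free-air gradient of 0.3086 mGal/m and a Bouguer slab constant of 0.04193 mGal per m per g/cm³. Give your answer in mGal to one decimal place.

-18.4

Free-air correction = 0.3086 × 1597.0 = 492.83 mGal
Free-air anomaly = 980878.88 − 981276.06 + (492.83) = 95.65 mGal
Bouguer slab correction = 0.04193 × 1.79 × 1597.0 = 119.86 mGal
Simple Bouguer anomaly = 95.65 − (119.86) = -24.21 mGal
Complete Bouguer anomaly = -24.21 + 5.81 = -18.40 mGal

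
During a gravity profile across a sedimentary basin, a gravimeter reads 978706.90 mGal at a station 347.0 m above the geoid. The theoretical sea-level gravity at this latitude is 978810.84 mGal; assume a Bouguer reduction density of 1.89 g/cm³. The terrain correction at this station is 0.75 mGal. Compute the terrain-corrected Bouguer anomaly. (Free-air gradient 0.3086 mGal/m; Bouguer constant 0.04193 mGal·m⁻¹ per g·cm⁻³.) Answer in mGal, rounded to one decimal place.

Free-air correction = 0.3086 × 347.0 = 107.08 mGal
Free-air anomaly = 978706.90 − 978810.84 + (107.08) = 3.14 mGal
Bouguer slab correction = 0.04193 × 1.89 × 347.0 = 27.50 mGal
Simple Bouguer anomaly = 3.14 − (27.50) = -24.36 mGal
Complete Bouguer anomaly = -24.36 + 0.75 = -23.61 mGal

-23.6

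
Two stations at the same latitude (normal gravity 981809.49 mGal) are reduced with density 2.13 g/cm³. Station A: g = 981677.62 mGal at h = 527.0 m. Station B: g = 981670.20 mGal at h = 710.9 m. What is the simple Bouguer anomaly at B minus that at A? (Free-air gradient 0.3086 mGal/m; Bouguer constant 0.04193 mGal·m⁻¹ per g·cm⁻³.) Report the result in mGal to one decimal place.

32.9

Δg_SB(A) = 981677.62 − 981809.49 + 0.3086×527.0 − 0.04193×2.13×527.0 = -16.30 mGal
Δg_SB(B) = 981670.20 − 981809.49 + 0.3086×710.9 − 0.04193×2.13×710.9 = 16.60 mGal
Difference = 16.60 − (-16.30) = 32.90 mGal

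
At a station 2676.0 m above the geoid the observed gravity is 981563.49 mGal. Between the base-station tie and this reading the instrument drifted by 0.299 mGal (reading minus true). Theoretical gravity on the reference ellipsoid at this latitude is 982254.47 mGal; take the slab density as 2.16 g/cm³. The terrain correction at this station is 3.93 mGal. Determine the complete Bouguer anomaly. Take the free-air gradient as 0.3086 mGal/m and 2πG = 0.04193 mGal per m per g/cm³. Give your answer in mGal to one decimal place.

-103.9

Drift-corrected reading = 981563.49 − (0.299) = 981563.191 mGal
Free-air correction = 0.3086 × 2676.0 = 825.81 mGal
Free-air anomaly = 981563.191 − 982254.47 + (825.81) = 134.531 mGal
Bouguer slab correction = 0.04193 × 2.16 × 2676.0 = 242.36 mGal
Simple Bouguer anomaly = 134.531 − (242.36) = -107.829 mGal
Complete Bouguer anomaly = -107.829 + 3.93 = -103.899 mGal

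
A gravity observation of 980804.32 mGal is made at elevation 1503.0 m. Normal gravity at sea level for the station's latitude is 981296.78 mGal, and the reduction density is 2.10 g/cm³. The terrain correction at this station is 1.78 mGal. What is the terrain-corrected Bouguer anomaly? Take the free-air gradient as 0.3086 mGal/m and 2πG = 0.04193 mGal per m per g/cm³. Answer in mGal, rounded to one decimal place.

-159.2

Free-air correction = 0.3086 × 1503.0 = 463.83 mGal
Free-air anomaly = 980804.32 − 981296.78 + (463.83) = -28.63 mGal
Bouguer slab correction = 0.04193 × 2.10 × 1503.0 = 132.34 mGal
Simple Bouguer anomaly = -28.63 − (132.34) = -160.97 mGal
Complete Bouguer anomaly = -160.97 + 1.78 = -159.19 mGal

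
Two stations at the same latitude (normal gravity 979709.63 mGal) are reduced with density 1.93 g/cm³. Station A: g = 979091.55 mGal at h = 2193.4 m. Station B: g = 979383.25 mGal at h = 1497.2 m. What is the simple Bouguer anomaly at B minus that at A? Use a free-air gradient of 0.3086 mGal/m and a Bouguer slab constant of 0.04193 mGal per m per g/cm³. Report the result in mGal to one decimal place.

133.2

Δg_SB(A) = 979091.55 − 979709.63 + 0.3086×2193.4 − 0.04193×1.93×2193.4 = -118.70 mGal
Δg_SB(B) = 979383.25 − 979709.63 + 0.3086×1497.2 − 0.04193×1.93×1497.2 = 14.50 mGal
Difference = 14.50 − (-118.70) = 133.20 mGal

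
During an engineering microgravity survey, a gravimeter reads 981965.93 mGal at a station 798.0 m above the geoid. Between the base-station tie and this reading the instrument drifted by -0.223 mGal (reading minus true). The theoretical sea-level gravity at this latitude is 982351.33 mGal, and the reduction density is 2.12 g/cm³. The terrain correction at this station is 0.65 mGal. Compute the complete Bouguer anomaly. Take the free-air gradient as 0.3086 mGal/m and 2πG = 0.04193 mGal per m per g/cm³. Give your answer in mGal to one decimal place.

Drift-corrected reading = 981965.93 − (-0.223) = 981966.153 mGal
Free-air correction = 0.3086 × 798.0 = 246.26 mGal
Free-air anomaly = 981966.153 − 982351.33 + (246.26) = -138.917 mGal
Bouguer slab correction = 0.04193 × 2.12 × 798.0 = 70.94 mGal
Simple Bouguer anomaly = -138.917 − (70.94) = -209.857 mGal
Complete Bouguer anomaly = -209.857 + 0.65 = -209.207 mGal

-209.2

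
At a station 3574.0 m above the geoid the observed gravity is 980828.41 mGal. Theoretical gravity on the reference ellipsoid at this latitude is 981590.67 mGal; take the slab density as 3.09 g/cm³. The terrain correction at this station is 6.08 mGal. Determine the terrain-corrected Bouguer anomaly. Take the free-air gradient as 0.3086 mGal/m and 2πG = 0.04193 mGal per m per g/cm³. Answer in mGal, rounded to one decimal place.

Free-air correction = 0.3086 × 3574.0 = 1102.94 mGal
Free-air anomaly = 980828.41 − 981590.67 + (1102.94) = 340.68 mGal
Bouguer slab correction = 0.04193 × 3.09 × 3574.0 = 463.06 mGal
Simple Bouguer anomaly = 340.68 − (463.06) = -122.38 mGal
Complete Bouguer anomaly = -122.38 + 6.08 = -116.30 mGal

-116.3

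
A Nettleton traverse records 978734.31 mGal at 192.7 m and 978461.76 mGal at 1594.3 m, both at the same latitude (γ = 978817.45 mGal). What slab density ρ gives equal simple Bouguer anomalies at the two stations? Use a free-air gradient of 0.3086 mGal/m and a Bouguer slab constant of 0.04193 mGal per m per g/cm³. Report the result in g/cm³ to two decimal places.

Δg_obs = 978461.76 − 978734.31 = -272.55 mGal over Δh = 1594.3 − 192.7 = 1401.6 m
Equal Bouguer anomalies ⇒ Δg_obs + (0.3086 − 0.04193ρ)·Δh = 0
0.3086 − 0.04193ρ = −Δg_obs/Δh = 0.19446
ρ = (0.3086 − 0.19446) / 0.04193 = 2.72 g/cm³

2.72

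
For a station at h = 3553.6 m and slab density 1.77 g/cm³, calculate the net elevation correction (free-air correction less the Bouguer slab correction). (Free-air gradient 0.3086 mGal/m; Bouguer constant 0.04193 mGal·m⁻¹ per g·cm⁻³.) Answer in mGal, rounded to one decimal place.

Combined gradient = 0.3086 − 0.04193 × 1.77 = 0.2343839 mGal/m
Combined elevation correction = 0.2343839 × 3553.6 = 832.9 mGal

832.9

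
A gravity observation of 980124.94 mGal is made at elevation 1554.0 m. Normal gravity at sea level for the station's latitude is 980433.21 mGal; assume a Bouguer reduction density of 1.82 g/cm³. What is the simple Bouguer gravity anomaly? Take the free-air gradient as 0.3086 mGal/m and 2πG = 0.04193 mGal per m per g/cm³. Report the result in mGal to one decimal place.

Free-air correction = 0.3086 × 1554.0 = 479.56 mGal
Free-air anomaly = 980124.94 − 980433.21 + (479.56) = 171.29 mGal
Bouguer slab correction = 0.04193 × 1.82 × 1554.0 = 118.59 mGal
Simple Bouguer anomaly = 171.29 − (118.59) = 52.70 mGal

52.7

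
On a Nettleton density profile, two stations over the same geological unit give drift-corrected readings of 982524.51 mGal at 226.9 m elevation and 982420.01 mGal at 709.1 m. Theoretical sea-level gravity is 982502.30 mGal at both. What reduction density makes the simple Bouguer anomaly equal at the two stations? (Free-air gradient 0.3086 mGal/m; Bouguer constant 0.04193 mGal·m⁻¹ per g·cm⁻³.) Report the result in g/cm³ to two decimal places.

2.19

Δg_obs = 982420.01 − 982524.51 = -104.50 mGal over Δh = 709.1 − 226.9 = 482.2 m
Equal Bouguer anomalies ⇒ Δg_obs + (0.3086 − 0.04193ρ)·Δh = 0
0.3086 − 0.04193ρ = −Δg_obs/Δh = 0.21672
ρ = (0.3086 − 0.21672) / 0.04193 = 2.19 g/cm³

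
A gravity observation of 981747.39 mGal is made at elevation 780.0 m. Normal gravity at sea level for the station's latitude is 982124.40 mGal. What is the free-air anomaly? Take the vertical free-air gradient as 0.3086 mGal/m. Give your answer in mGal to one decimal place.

Free-air correction = 0.3086 × 780.0 = 240.71 mGal
Free-air anomaly = 981747.39 − 982124.40 + (240.71) = -136.30 mGal

-136.3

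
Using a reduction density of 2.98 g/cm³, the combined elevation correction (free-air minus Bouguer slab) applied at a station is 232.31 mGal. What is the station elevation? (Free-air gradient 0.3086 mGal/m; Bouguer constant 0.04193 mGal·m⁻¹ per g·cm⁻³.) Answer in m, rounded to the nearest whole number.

1265

Combined gradient = 0.3086 − 0.04193 × 2.98 = 0.1836486 mGal/m
h = 232.31 / 0.1836486 = 1264.97 m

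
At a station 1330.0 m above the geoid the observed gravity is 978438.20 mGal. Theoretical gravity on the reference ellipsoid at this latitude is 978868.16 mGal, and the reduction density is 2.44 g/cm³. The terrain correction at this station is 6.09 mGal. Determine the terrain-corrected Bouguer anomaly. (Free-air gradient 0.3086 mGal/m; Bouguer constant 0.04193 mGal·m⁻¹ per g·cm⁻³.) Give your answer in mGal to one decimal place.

-149.5

Free-air correction = 0.3086 × 1330.0 = 410.44 mGal
Free-air anomaly = 978438.20 − 978868.16 + (410.44) = -19.52 mGal
Bouguer slab correction = 0.04193 × 2.44 × 1330.0 = 136.07 mGal
Simple Bouguer anomaly = -19.52 − (136.07) = -155.59 mGal
Complete Bouguer anomaly = -155.59 + 6.09 = -149.50 mGal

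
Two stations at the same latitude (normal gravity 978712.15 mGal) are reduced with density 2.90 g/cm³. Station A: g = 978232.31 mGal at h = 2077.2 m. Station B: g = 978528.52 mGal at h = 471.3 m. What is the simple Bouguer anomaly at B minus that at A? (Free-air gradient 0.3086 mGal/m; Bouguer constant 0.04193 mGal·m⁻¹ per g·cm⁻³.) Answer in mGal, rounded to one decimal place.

-4.1

Δg_SB(A) = 978232.31 − 978712.15 + 0.3086×2077.2 − 0.04193×2.90×2077.2 = -91.40 mGal
Δg_SB(B) = 978528.52 − 978712.15 + 0.3086×471.3 − 0.04193×2.90×471.3 = -95.50 mGal
Difference = -95.50 − (-91.40) = -4.10 mGal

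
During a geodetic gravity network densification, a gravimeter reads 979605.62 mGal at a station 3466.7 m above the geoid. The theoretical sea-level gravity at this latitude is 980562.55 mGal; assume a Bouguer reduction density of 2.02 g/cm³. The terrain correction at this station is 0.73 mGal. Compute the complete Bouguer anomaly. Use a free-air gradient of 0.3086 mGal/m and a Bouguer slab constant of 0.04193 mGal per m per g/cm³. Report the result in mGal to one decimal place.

-180.0

Free-air correction = 0.3086 × 3466.7 = 1069.82 mGal
Free-air anomaly = 979605.62 − 980562.55 + (1069.82) = 112.89 mGal
Bouguer slab correction = 0.04193 × 2.02 × 3466.7 = 293.62 mGal
Simple Bouguer anomaly = 112.89 − (293.62) = -180.73 mGal
Complete Bouguer anomaly = -180.73 + 0.73 = -180.00 mGal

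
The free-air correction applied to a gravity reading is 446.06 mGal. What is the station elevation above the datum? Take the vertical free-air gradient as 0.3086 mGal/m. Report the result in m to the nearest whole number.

h = 446.06 / 0.3086 = 1445.43 m

1445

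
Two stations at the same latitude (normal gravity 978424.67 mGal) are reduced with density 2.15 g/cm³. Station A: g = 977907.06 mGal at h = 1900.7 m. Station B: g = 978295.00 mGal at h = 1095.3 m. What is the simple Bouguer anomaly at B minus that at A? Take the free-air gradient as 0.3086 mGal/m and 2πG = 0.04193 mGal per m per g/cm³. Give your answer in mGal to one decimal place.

212.0

Δg_SB(A) = 977907.06 − 978424.67 + 0.3086×1900.7 − 0.04193×2.15×1900.7 = -102.40 mGal
Δg_SB(B) = 978295.00 − 978424.67 + 0.3086×1095.3 − 0.04193×2.15×1095.3 = 109.60 mGal
Difference = 109.60 − (-102.40) = 212.00 mGal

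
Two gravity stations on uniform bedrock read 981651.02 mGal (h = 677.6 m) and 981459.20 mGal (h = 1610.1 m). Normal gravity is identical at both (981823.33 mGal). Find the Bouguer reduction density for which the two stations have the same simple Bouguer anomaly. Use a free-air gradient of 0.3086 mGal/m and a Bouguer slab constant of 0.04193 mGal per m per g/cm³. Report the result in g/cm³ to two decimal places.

Δg_obs = 981459.20 − 981651.02 = -191.82 mGal over Δh = 1610.1 − 677.6 = 932.5 m
Equal Bouguer anomalies ⇒ Δg_obs + (0.3086 − 0.04193ρ)·Δh = 0
0.3086 − 0.04193ρ = −Δg_obs/Δh = 0.20571
ρ = (0.3086 − 0.20571) / 0.04193 = 2.45 g/cm³

2.45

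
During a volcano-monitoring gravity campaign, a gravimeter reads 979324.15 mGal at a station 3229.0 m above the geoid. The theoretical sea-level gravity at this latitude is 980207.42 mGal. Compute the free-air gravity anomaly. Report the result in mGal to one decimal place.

Free-air correction = 0.3086 × 3229.0 = 996.47 mGal
Free-air anomaly = 979324.15 − 980207.42 + (996.47) = 113.20 mGal

113.2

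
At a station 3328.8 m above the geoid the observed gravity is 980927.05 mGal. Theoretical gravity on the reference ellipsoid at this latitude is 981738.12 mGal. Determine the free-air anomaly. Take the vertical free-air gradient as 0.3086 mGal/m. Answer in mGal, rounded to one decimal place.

Free-air correction = 0.3086 × 3328.8 = 1027.27 mGal
Free-air anomaly = 980927.05 − 981738.12 + (1027.27) = 216.20 mGal

216.2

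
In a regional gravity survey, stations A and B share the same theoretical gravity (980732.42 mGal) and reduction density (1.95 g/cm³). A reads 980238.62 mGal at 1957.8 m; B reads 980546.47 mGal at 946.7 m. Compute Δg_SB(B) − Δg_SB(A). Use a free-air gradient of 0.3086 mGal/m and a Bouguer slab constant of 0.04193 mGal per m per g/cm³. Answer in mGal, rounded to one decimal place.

78.5

Δg_SB(A) = 980238.62 − 980732.42 + 0.3086×1957.8 − 0.04193×1.95×1957.8 = -49.70 mGal
Δg_SB(B) = 980546.47 − 980732.42 + 0.3086×946.7 − 0.04193×1.95×946.7 = 28.80 mGal
Difference = 28.80 − (-49.70) = 78.50 mGal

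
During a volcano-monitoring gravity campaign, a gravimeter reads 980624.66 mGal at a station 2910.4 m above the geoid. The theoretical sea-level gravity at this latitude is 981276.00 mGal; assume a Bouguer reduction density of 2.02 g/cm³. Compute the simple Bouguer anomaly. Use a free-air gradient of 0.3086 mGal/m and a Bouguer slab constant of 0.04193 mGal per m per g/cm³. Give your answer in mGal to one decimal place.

Free-air correction = 0.3086 × 2910.4 = 898.15 mGal
Free-air anomaly = 980624.66 − 981276.00 + (898.15) = 246.81 mGal
Bouguer slab correction = 0.04193 × 2.02 × 2910.4 = 246.51 mGal
Simple Bouguer anomaly = 246.81 − (246.51) = 0.30 mGal

0.3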